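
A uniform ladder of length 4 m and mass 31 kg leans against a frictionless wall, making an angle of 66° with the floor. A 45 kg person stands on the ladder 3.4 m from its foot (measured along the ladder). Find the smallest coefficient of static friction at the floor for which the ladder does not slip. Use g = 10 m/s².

About the foot of the ladder:
Ladder weight 31×10 = 310 N acts at 2 m along the ladder; its horizontal arm is 2·cos66° = 0.8135 m → τ = 252.2 N·m clockwise.
Person: 45×10 = 450 N at 3.4 m → arm 1.383 m → τ = 622.4 N·m clockwise.
Wall normal N acts horizontally at the top; its moment arm is the height L sinθ = 4·sin66° = 3.654 m, counterclockwise.
Setting net torque to zero: N × 3.654 = 874.6 → N = 239.4 N.
ΣFx = 0 ⇒ f = N_wall = 239.4 N. ΣFy = 0 ⇒ N_floor = 760 N.
μ_min = f / N_floor = 239.4 / 760 = 0.315.

μ_min ≈ 0.315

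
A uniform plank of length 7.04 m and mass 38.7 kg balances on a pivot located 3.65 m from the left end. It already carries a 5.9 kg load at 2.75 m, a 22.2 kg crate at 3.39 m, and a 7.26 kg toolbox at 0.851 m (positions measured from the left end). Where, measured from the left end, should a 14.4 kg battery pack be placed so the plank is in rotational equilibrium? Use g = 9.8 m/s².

x ≈ 6.18 m from the left end

Choose the pivot (at 3.65 m from the left end) as the axis so the support reaction has zero arm there.
Beam weight: 38.7 × 9.8 = 379.3 N down at 3.52 m → arm 0.13 m, τ = 379.3 × 0.13 = 49.31 N·m counterclockwise.
Load: 5.9 × 9.8 = 57.82 N down at 2.75 m → arm 0.9 m, τ = 57.82 × 0.9 = 52.04 N·m counterclockwise.
Crate: 22.2 × 9.8 = 217.6 N down at 3.39 m → arm 0.26 m, τ = 217.6 × 0.26 = 56.58 N·m counterclockwise.
Toolbox: 7.26 × 9.8 = 71.15 N down at 0.851 m → arm 2.799 m, τ = 71.15 × 2.799 = 199.1 N·m counterclockwise.
Net moment of existing loads = 357 N·m counterclockwise.
The battery pack weighs 14.4 × 9.8 = 141.1 N and must supply an equal clockwise moment, so its lever arm about the pivot is 357 / 141.1 = 2.53 m.
That puts it at 3.65 + 2.53 = 6.18 m from the left end.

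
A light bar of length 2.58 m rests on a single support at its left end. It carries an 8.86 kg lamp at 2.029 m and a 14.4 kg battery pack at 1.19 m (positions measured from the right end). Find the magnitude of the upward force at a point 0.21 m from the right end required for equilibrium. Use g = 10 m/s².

F ≈ 105 N

Sum moments about the left end (the unknown pivot reaction has zero arm there).
Lamp: 8.86 × 10 = 88.6 N down at 2.029 m → arm 0.551 m, τ = 88.6 × 0.551 = 48.82 N·m clockwise.
Battery pack: 14.4 × 10 = 144 N down at 1.19 m → arm 1.39 m, τ = 144 × 1.39 = 200.2 N·m clockwise.
Net moment of the loads = 249 N·m clockwise.
The upward force F acts at a point 0.21 m from the right end, arm 2.37 m, giving F × 2.37 counterclockwise.
For rotational equilibrium, F × 2.37 = 249, so F = 249 / 2.37 = 105 N.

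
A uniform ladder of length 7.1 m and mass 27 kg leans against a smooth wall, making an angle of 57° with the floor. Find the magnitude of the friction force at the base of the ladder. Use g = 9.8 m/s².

Take moments about the foot of the ladder.
Ladder weight 27×9.8 = 264.6 N acts at 3.55 m along the ladder; its horizontal arm is 3.55·cos57° = 1.933 m → τ = 511.5 N·m clockwise.
Wall normal N acts horizontally at the top; its moment arm is the height L sinθ = 7.1·sin57° = 5.955 m, counterclockwise.
For rotational equilibrium, N × 5.955 = 511.5, so N = 85.9 N.
ΣFx = 0: friction at the foot balances the wall's push, so f = N_wall = 85.9 N.

f ≈ 85.9 N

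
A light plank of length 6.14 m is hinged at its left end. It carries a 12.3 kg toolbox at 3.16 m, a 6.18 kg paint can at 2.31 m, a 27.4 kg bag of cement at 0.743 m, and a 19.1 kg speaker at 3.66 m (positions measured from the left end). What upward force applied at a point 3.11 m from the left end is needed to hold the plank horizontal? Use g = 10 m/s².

F ≈ 461 N

Taking torques about the left end:
Toolbox: 12.3 × 10 = 123 N down at 3.16 m → arm 3.16 m, τ = 123 × 3.16 = 388.7 N·m clockwise.
Paint can: 6.18 × 10 = 61.8 N down at 2.31 m → arm 2.31 m, τ = 61.8 × 2.31 = 142.8 N·m clockwise.
Bag of cement: 27.4 × 10 = 274 N down at 0.743 m → arm 0.743 m, τ = 274 × 0.743 = 203.6 N·m clockwise.
Speaker: 19.1 × 10 = 191 N down at 3.66 m → arm 3.66 m, τ = 191 × 3.66 = 699.1 N·m clockwise.
Net moment of the loads = 1434 N·m clockwise.
The upward force F acts at a point 3.11 m from the left end, arm 3.11 m, giving F × 3.11 counterclockwise.
Balancing moments: F × 3.11 = 1434, giving F = 1434 / 3.11 = 461 N.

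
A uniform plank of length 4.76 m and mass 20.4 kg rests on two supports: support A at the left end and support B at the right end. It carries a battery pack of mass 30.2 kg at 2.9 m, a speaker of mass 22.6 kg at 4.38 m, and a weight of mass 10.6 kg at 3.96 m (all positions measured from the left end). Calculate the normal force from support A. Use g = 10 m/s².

R_A ≈ 256 N

Taking torques about support B:
Beam weight: 20.4 × 10 = 204 N down at 2.38 m → arm 2.38 m, τ = 204 × 2.38 = 485.5 N·m counterclockwise.
Battery pack: 30.2 × 10 = 302 N down at 2.9 m → arm 1.86 m, τ = 302 × 1.86 = 561.7 N·m counterclockwise.
Speaker: 22.6 × 10 = 226 N down at 4.38 m → arm 0.38 m, τ = 226 × 0.38 = 85.88 N·m counterclockwise.
Weight: 10.6 × 10 = 106 N down at 3.96 m → arm 0.8 m, τ = 106 × 0.8 = 84.8 N·m counterclockwise.
Net load moment about support B = 1218 N·m counterclockwise.
Reaction R at support A is upward at 0 m, arm 4.76 m → moment R × 4.76 clockwise.
For rotational equilibrium, R × 4.76 = 1218, so R = 256 N.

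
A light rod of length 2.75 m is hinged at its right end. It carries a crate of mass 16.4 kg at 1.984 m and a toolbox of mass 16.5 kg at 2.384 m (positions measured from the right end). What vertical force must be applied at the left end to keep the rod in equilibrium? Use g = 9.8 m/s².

F ≈ 256 N

Sum moments about the right end (the unknown pivot reaction has zero arm there).
Crate: 16.4 × 9.8 = 160.7 N down at 1.984 m → arm 1.984 m, τ = 160.7 × 1.984 = 318.8 N·m counterclockwise.
Toolbox: 16.5 × 9.8 = 161.7 N down at 2.384 m → arm 2.384 m, τ = 161.7 × 2.384 = 385.5 N·m counterclockwise.
Net moment of the loads = 704.3 N·m counterclockwise.
The upward force F acts at the left end, arm 2.75 m, giving F × 2.75 clockwise.
Balancing moments: F × 2.75 = 704.3, giving F = 704.3 / 2.75 = 256 N.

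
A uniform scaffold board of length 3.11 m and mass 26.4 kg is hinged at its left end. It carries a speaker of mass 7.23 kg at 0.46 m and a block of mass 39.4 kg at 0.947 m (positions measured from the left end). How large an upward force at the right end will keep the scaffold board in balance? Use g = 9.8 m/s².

Take moments about the left end.
Beam weight: 26.4 × 9.8 = 258.7 N down at 1.555 m → arm 1.555 m, τ = 258.7 × 1.555 = 402.3 N·m clockwise.
Speaker: 7.23 × 9.8 = 70.85 N down at 0.46 m → arm 0.46 m, τ = 70.85 × 0.46 = 32.59 N·m clockwise.
Block: 39.4 × 9.8 = 386.1 N down at 0.947 m → arm 0.947 m, τ = 386.1 × 0.947 = 365.6 N·m clockwise.
Net moment of the loads = 800.5 N·m clockwise.
The upward force F acts at the right end, arm 3.11 m, giving F × 3.11 counterclockwise.
Setting net torque to zero: F × 3.11 = 800.5 → F = 800.5 / 3.11 = 257 N.

F ≈ 257 N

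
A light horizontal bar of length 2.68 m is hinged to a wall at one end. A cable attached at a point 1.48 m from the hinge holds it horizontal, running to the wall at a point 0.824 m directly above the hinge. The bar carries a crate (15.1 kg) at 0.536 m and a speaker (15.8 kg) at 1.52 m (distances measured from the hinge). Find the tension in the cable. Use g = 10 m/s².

About the hinge:
Crate: 15.1 × 10 = 151 N down at 0.536 m → arm 0.536 m, τ = 151 × 0.536 = 80.94 N·m clockwise.
Speaker: 15.8 × 10 = 158 N down at 1.52 m → arm 1.52 m, τ = 158 × 1.52 = 240.2 N·m clockwise.
Total clockwise load moment = 321.1 N·m.
The cable tension T acts at 1.48 m; only its component perpendicular to the bar, T sinθ, produces torque. sinθ = h/√(h²+d²) = 0.824/√(0.824²+1.48²) = 0.4864.
Setting net torque to zero: T × 1.48 × 0.4864 = 321.1 → T = 321.1 / 0.7199 = 446 N.

T ≈ 446 N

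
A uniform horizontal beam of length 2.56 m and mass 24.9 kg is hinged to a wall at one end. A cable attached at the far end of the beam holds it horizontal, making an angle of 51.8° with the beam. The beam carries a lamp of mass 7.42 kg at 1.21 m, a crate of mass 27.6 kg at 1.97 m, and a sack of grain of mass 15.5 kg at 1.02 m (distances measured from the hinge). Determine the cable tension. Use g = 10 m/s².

Sum moments about the hinge (the unknown hinge reaction has zero arm there).
Beam weight: 24.9 × 10 = 249 N down at 1.28 m → arm 1.28 m, τ = 249 × 1.28 = 318.7 N·m clockwise.
Lamp: 7.42 × 10 = 74.2 N down at 1.21 m → arm 1.21 m, τ = 74.2 × 1.21 = 89.78 N·m clockwise.
Crate: 27.6 × 10 = 276 N down at 1.97 m → arm 1.97 m, τ = 276 × 1.97 = 543.7 N·m clockwise.
Sack of grain: 15.5 × 10 = 155 N down at 1.02 m → arm 1.02 m, τ = 155 × 1.02 = 158.1 N·m clockwise.
Total clockwise load moment = 1110 N·m.
The cable tension T acts at 2.56 m; only its component perpendicular to the beam, T sinθ, produces torque. sin 51.8° = 0.7859.
Στ = 0 ⇒ T × 2.56 × 0.7859 = 1110 ⇒ T = 1110 / 2.012 = 552 N.

T ≈ 552 N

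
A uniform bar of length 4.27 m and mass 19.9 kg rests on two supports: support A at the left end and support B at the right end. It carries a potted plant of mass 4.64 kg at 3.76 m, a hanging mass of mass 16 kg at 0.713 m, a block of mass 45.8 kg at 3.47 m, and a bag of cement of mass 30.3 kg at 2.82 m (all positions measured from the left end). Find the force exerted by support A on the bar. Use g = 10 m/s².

Taking torques about support B:
Beam weight: 19.9 × 10 = 199 N down at 2.135 m → arm 2.135 m, τ = 199 × 2.135 = 424.9 N·m counterclockwise.
Potted plant: 4.64 × 10 = 46.4 N down at 3.76 m → arm 0.51 m, τ = 46.4 × 0.51 = 23.66 N·m counterclockwise.
Hanging mass: 16 × 10 = 160 N down at 0.713 m → arm 3.557 m, τ = 160 × 3.557 = 569.1 N·m counterclockwise.
Block: 45.8 × 10 = 458 N down at 3.47 m → arm 0.8 m, τ = 458 × 0.8 = 366.4 N·m counterclockwise.
Bag of cement: 30.3 × 10 = 303 N down at 2.82 m → arm 1.45 m, τ = 303 × 1.45 = 439.3 N·m counterclockwise.
Net load moment about support B = 1823 N·m counterclockwise.
Reaction R at support A is upward at 0 m, arm 4.27 m → moment R × 4.27 clockwise.
Στ = 0 ⇒ R × 4.27 = 1823 ⇒ R = 427 N.

R_A ≈ 427 N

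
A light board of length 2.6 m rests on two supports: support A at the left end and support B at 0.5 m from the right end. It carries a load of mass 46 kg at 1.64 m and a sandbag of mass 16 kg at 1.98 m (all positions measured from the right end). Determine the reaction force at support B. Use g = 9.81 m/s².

Sum moments about support A (its reaction then has zero moment arm).
Load: 46 × 9.81 = 451.3 N down at 1.64 m → arm 0.96 m, τ = 451.3 × 0.96 = 433.2 N·m clockwise.
Sandbag: 16 × 9.81 = 157 N down at 1.98 m → arm 0.62 m, τ = 157 × 0.62 = 97.34 N·m clockwise.
Net load moment about support A = 530.5 N·m clockwise.
Reaction R at support B is upward at 0.5 m, arm 2.1 m → moment R × 2.1 counterclockwise.
Setting net torque to zero: R × 2.1 = 530.5 → R = 253 N.

R_B ≈ 253 N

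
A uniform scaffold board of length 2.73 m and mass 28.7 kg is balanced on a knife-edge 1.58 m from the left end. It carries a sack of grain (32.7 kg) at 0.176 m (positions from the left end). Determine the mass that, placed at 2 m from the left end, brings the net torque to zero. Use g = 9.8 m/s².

m ≈ 124 kg

About the knife-edge (at 1.58 m from the left end):
Beam weight: 28.7 × 9.8 = 281.3 N down at 1.365 m → arm 0.215 m, τ = 281.3 × 0.215 = 60.48 N·m counterclockwise.
Sack of grain: 32.7 × 9.8 = 320.5 N down at 0.176 m → arm 1.404 m, τ = 320.5 × 1.404 = 450 N·m counterclockwise.
Net moment of known loads = 510.5 N·m counterclockwise.
An unknown mass m at 2 m has arm 0.42 m; its moment is m·g·0.42 clockwise.
For rotational equilibrium, m × 9.8 × 0.42 = 510.5, so m = 510.5 / (9.8 × 0.42) = 124 kg.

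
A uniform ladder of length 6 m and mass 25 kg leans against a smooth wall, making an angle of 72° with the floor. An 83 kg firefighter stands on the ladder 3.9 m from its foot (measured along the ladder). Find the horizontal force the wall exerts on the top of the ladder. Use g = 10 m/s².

Taking torques about the foot of the ladder:
Ladder weight 25×10 = 250 N acts at 3 m along the ladder; its horizontal arm is 3·cos72° = 0.9271 m → τ = 231.8 N·m clockwise.
Firefighter: 83×10 = 830 N at 3.9 m → arm 1.205 m → τ = 1000 N·m clockwise.
Wall normal N acts horizontally at the top; its moment arm is the height L sinθ = 6·sin72° = 5.706 m, counterclockwise.
For rotational equilibrium, N × 5.706 = 1232, so N = 216 N.

N_wall ≈ 216 N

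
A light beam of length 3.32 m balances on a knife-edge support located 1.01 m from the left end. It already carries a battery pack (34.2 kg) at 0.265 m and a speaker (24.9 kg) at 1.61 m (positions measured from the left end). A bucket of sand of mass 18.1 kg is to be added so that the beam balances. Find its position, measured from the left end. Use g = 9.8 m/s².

x ≈ 1.59 m from the left end

Take moments about the knife-edge support (at 1.01 m from the left end).
Battery pack: 34.2 × 9.8 = 335.2 N down at 0.265 m → arm 0.745 m, τ = 335.2 × 0.745 = 249.7 N·m counterclockwise.
Speaker: 24.9 × 9.8 = 244 N down at 1.61 m → arm 0.6 m, τ = 244 × 0.6 = 146.4 N·m clockwise.
Net moment of existing loads = 103.3 N·m counterclockwise.
The bucket of sand weighs 18.1 × 9.8 = 177.4 N and must supply an equal clockwise moment, so its lever arm about the knife-edge support is 103.3 / 177.4 = 0.582 m.
That puts it at 1.01 + 0.582 = 1.59 m from the left end.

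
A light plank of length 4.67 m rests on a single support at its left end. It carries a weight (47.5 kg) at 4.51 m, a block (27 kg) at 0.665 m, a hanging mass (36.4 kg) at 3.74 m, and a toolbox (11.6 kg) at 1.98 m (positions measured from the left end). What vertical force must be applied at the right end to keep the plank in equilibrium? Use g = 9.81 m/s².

Choose the left end as the axis so the unknown pivot reaction has zero arm there.
Weight: 47.5 × 9.81 = 466 N down at 4.51 m → arm 4.51 m, τ = 466 × 4.51 = 2102 N·m clockwise.
Block: 27 × 9.81 = 264.9 N down at 0.665 m → arm 0.665 m, τ = 264.9 × 0.665 = 176.2 N·m clockwise.
Hanging mass: 36.4 × 9.81 = 357.1 N down at 3.74 m → arm 3.74 m, τ = 357.1 × 3.74 = 1336 N·m clockwise.
Toolbox: 11.6 × 9.81 = 113.8 N down at 1.98 m → arm 1.98 m, τ = 113.8 × 1.98 = 225.3 N·m clockwise.
Net moment of the loads = 3840 N·m clockwise.
The upward force F acts at the right end, arm 4.67 m, giving F × 4.67 counterclockwise.
For rotational equilibrium, F × 4.67 = 3840, so F = 3840 / 4.67 = 822 N.

F ≈ 822 N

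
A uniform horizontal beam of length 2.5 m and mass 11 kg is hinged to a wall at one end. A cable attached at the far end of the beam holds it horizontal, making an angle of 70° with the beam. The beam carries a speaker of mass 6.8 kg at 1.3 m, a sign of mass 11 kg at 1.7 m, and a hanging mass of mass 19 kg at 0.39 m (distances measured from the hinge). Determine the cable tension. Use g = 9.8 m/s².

Sum moments about the hinge (the unknown hinge reaction has zero arm there).
Beam weight: 11 × 9.8 = 107.8 N down at 1.25 m → arm 1.25 m, τ = 107.8 × 1.25 = 134.8 N·m clockwise.
Speaker: 6.8 × 9.8 = 66.64 N down at 1.3 m → arm 1.3 m, τ = 66.64 × 1.3 = 86.63 N·m clockwise.
Sign: 11 × 9.8 = 107.8 N down at 1.7 m → arm 1.7 m, τ = 107.8 × 1.7 = 183.3 N·m clockwise.
Hanging mass: 19 × 9.8 = 186.2 N down at 0.39 m → arm 0.39 m, τ = 186.2 × 0.39 = 72.62 N·m clockwise.
Total clockwise load moment = 477.4 N·m.
The cable tension T acts at 2.5 m; only its component perpendicular to the beam, T sinθ, produces torque. sin 70° = 0.9397.
Balancing moments: T × 2.5 × 0.9397 = 477.4, giving T = 477.4 / 2.349 = 203 N.

T ≈ 203 N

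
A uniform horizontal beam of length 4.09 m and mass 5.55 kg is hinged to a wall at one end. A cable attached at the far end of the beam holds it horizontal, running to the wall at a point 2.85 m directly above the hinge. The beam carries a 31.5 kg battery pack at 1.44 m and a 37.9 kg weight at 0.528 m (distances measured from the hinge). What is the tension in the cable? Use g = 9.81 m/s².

Taking torques about the hinge:
Beam weight: 5.55 × 9.81 = 54.45 N down at 2.045 m → arm 2.045 m, τ = 54.45 × 2.045 = 111.4 N·m clockwise.
Battery pack: 31.5 × 9.81 = 309 N down at 1.44 m → arm 1.44 m, τ = 309 × 1.44 = 445 N·m clockwise.
Weight: 37.9 × 9.81 = 371.8 N down at 0.528 m → arm 0.528 m, τ = 371.8 × 0.528 = 196.3 N·m clockwise.
Total clockwise load moment = 752.7 N·m.
The cable tension T acts at 4.09 m; only its component perpendicular to the beam, T sinθ, produces torque. sinθ = h/√(h²+d²) = 2.85/√(2.85²+4.09²) = 0.5717.
Στ = 0 ⇒ T × 4.09 × 0.5717 = 752.7 ⇒ T = 752.7 / 2.338 = 322 N.

T ≈ 322 N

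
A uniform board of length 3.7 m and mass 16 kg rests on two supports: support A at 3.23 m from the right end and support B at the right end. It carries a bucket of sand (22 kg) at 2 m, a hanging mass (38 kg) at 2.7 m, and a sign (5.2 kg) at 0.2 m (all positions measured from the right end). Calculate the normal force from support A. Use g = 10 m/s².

About support B:
Beam weight: 16 × 10 = 160 N down at 1.85 m → arm 1.85 m, τ = 160 × 1.85 = 296 N·m counterclockwise.
Bucket of sand: 22 × 10 = 220 N down at 2 m → arm 2 m, τ = 220 × 2 = 440 N·m counterclockwise.
Hanging mass: 38 × 10 = 380 N down at 2.7 m → arm 2.7 m, τ = 380 × 2.7 = 1026 N·m counterclockwise.
Sign: 5.2 × 10 = 52 N down at 0.2 m → arm 0.2 m, τ = 52 × 0.2 = 10.4 N·m counterclockwise.
Net load moment about support B = 1772 N·m counterclockwise.
Reaction R at support A is upward at 3.23 m, arm 3.23 m → moment R × 3.23 clockwise.
Balancing moments: R × 3.23 = 1772, giving R = 549 N.

R_A ≈ 549 N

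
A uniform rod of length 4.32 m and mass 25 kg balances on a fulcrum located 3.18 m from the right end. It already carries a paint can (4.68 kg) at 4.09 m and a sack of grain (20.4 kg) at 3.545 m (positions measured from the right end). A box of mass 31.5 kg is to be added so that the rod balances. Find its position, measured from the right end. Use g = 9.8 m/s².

Choose the fulcrum (at 3.18 m from the right end) as the axis so the support reaction has zero arm there.
Beam weight: 25 × 9.8 = 245 N down at 2.16 m → arm 1.02 m, τ = 245 × 1.02 = 249.9 N·m clockwise.
Paint can: 4.68 × 9.8 = 45.86 N down at 4.09 m → arm 0.91 m, τ = 45.86 × 0.91 = 41.73 N·m counterclockwise.
Sack of grain: 20.4 × 9.8 = 199.9 N down at 3.545 m → arm 0.365 m, τ = 199.9 × 0.365 = 72.96 N·m counterclockwise.
Net moment of existing loads = 135.2 N·m clockwise.
The box weighs 31.5 × 9.8 = 308.7 N and must supply an equal counterclockwise moment, so its lever arm about the fulcrum is 135.2 / 308.7 = 0.438 m.
That puts it at 3.18 + 0.438 = 3.62 m from the right end.

x ≈ 3.62 m from the right end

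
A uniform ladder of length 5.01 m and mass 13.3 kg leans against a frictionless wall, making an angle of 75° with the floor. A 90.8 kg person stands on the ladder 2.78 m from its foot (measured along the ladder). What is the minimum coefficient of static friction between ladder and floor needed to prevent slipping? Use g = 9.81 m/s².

μ_min ≈ 0.147

Choose the foot of the ladder as the axis so the floor normal and friction both act there and drop out.
Ladder weight 13.3×9.81 = 130.5 N acts at 2.505 m along the ladder; its horizontal arm is 2.505·cos75° = 0.6483 m → τ = 84.6 N·m clockwise.
Person: 90.8×9.81 = 890.7 N at 2.78 m → arm 0.7195 m → τ = 640.9 N·m clockwise.
Wall normal N acts horizontally at the top; its moment arm is the height L sinθ = 5.01·sin75° = 4.839 m, counterclockwise.
Balancing moments: N × 4.839 = 725.5, giving N = 149.9 N.
ΣFx = 0 ⇒ f = N_wall = 149.9 N. ΣFy = 0 ⇒ N_floor = 1021 N.
μ_min = f / N_floor = 149.9 / 1021 = 0.147.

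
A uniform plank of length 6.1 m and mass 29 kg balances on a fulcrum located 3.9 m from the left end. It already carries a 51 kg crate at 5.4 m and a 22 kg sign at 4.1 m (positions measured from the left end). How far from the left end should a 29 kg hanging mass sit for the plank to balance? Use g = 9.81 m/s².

Sum moments about the fulcrum (at 3.9 m from the left end) (the support reaction has zero arm there).
Beam weight: 29 × 9.81 = 284.5 N down at 3.05 m → arm 0.85 m, τ = 284.5 × 0.85 = 241.8 N·m counterclockwise.
Crate: 51 × 9.81 = 500.3 N down at 5.4 m → arm 1.5 m, τ = 500.3 × 1.5 = 750.5 N·m clockwise.
Sign: 22 × 9.81 = 215.8 N down at 4.1 m → arm 0.2 m, τ = 215.8 × 0.2 = 43.16 N·m clockwise.
Net moment of existing loads = 551.9 N·m clockwise.
The hanging mass weighs 29 × 9.81 = 284.5 N and must supply an equal counterclockwise moment, so its lever arm about the fulcrum is 551.9 / 284.5 = 1.94 m.
That puts it at 3.9 − 1.94 = 1.96 m from the left end.

x ≈ 1.96 m from the left end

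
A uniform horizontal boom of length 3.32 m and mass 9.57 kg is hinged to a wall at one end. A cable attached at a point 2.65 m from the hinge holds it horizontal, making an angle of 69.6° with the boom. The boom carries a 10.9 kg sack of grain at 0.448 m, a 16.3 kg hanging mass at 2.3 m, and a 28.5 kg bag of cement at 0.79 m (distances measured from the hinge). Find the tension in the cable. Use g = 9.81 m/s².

T ≈ 319 N

Take moments about the hinge.
Beam weight: 9.57 × 9.81 = 93.88 N down at 1.66 m → arm 1.66 m, τ = 93.88 × 1.66 = 155.8 N·m clockwise.
Sack of grain: 10.9 × 9.81 = 106.9 N down at 0.448 m → arm 0.448 m, τ = 106.9 × 0.448 = 47.89 N·m clockwise.
Hanging mass: 16.3 × 9.81 = 159.9 N down at 2.3 m → arm 2.3 m, τ = 159.9 × 2.3 = 367.8 N·m clockwise.
Bag of cement: 28.5 × 9.81 = 279.6 N down at 0.79 m → arm 0.79 m, τ = 279.6 × 0.79 = 220.9 N·m clockwise.
Total clockwise load moment = 792.4 N·m.
The cable tension T acts at 2.65 m; only its component perpendicular to the boom, T sinθ, produces torque. sin 69.6° = 0.9373.
Balancing moments: T × 2.65 × 0.9373 = 792.4, giving T = 792.4 / 2.484 = 319 N.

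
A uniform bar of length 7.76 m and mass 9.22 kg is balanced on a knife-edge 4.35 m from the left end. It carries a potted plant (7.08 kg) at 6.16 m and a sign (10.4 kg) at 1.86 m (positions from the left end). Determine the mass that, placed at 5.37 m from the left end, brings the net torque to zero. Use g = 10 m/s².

Sum moments about the knife-edge (at 4.35 m from the left end) (the support reaction has zero arm there).
Beam weight: 9.22 × 10 = 92.2 N down at 3.88 m → arm 0.47 m, τ = 92.2 × 0.47 = 43.33 N·m counterclockwise.
Potted plant: 7.08 × 10 = 70.8 N down at 6.16 m → arm 1.81 m, τ = 70.8 × 1.81 = 128.1 N·m clockwise.
Sign: 10.4 × 10 = 104 N down at 1.86 m → arm 2.49 m, τ = 104 × 2.49 = 259 N·m counterclockwise.
Net moment of known loads = 174.2 N·m counterclockwise.
An unknown mass m at 5.37 m has arm 1.02 m; its moment is m·g·1.02 clockwise.
Setting net torque to zero: m × 10 × 1.02 = 174.2 → m = 174.2 / (10 × 1.02) = 17.1 kg.

m ≈ 17.1 kg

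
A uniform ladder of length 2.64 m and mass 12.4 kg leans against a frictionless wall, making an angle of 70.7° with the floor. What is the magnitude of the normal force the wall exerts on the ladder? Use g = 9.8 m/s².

Taking torques about the foot of the ladder:
Ladder weight 12.4×9.8 = 121.5 N acts at 1.32 m along the ladder; its horizontal arm is 1.32·cos70.7° = 0.4363 m → τ = 53.01 N·m clockwise.
Wall normal N acts horizontally at the top; its moment arm is the height L sinθ = 2.64·sin70.7° = 2.492 m, counterclockwise.
For rotational equilibrium, N × 2.492 = 53.01, so N = 21.3 N.

N_wall ≈ 21.3 N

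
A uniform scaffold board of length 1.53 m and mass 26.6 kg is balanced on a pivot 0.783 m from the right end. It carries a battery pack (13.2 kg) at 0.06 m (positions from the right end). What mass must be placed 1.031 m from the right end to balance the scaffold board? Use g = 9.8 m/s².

Take moments about the pivot (at 0.783 m from the right end).
Beam weight: 26.6 × 9.8 = 260.7 N down at 0.765 m → arm 0.018 m, τ = 260.7 × 0.018 = 4.693 N·m clockwise.
Battery pack: 13.2 × 9.8 = 129.4 N down at 0.06 m → arm 0.723 m, τ = 129.4 × 0.723 = 93.56 N·m clockwise.
Net moment of known loads = 98.25 N·m clockwise.
An unknown mass m at 1.031 m has arm 0.248 m; its moment is m·g·0.248 counterclockwise.
For rotational equilibrium, m × 9.8 × 0.248 = 98.25, so m = 98.25 / (9.8 × 0.248) = 40.4 kg.

m ≈ 40.4 kg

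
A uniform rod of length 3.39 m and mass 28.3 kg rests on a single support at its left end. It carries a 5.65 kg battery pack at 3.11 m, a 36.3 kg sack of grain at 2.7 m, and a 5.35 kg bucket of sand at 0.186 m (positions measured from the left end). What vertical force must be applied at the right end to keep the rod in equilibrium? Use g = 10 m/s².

Choose the left end as the axis so the unknown pivot reaction has zero arm there.
Beam weight: 28.3 × 10 = 283 N down at 1.695 m → arm 1.695 m, τ = 283 × 1.695 = 479.7 N·m clockwise.
Battery pack: 5.65 × 10 = 56.5 N down at 3.11 m → arm 3.11 m, τ = 56.5 × 3.11 = 175.7 N·m clockwise.
Sack of grain: 36.3 × 10 = 363 N down at 2.7 m → arm 2.7 m, τ = 363 × 2.7 = 980.1 N·m clockwise.
Bucket of sand: 5.35 × 10 = 53.5 N down at 0.186 m → arm 0.186 m, τ = 53.5 × 0.186 = 9.951 N·m clockwise.
Net moment of the loads = 1645 N·m clockwise.
The upward force F acts at the right end, arm 3.39 m, giving F × 3.39 counterclockwise.
Στ = 0 ⇒ F × 3.39 = 1645 ⇒ F = 1645 / 3.39 = 485 N.

F ≈ 485 N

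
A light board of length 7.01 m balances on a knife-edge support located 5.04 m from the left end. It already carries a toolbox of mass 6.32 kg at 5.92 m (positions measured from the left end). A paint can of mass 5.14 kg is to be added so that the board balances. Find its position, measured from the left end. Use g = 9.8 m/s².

x ≈ 3.96 m from the left end

About the knife-edge support (at 5.04 m from the left end):
Toolbox: 6.32 × 9.8 = 61.94 N down at 5.92 m → arm 0.88 m, τ = 61.94 × 0.88 = 54.51 N·m clockwise.
Net moment of existing loads = 54.51 N·m clockwise.
The paint can weighs 5.14 × 9.8 = 50.37 N and must supply an equal counterclockwise moment, so its lever arm about the knife-edge support is 54.51 / 50.37 = 1.08 m.
That puts it at 5.04 − 1.08 = 3.96 m from the left end.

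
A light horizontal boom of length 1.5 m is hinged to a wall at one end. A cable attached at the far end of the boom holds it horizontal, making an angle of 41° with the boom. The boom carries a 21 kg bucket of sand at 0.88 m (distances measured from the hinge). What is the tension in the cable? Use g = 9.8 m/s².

T ≈ 184 N

Taking torques about the hinge:
Bucket of sand: 21 × 9.8 = 205.8 N down at 0.88 m → arm 0.88 m, τ = 205.8 × 0.88 = 181.1 N·m clockwise.
Total clockwise load moment = 181.1 N·m.
The cable tension T acts at 1.5 m; only its component perpendicular to the boom, T sinθ, produces torque. sin 41° = 0.6561.
Setting net torque to zero: T × 1.5 × 0.6561 = 181.1 → T = 181.1 / 0.9842 = 184 N.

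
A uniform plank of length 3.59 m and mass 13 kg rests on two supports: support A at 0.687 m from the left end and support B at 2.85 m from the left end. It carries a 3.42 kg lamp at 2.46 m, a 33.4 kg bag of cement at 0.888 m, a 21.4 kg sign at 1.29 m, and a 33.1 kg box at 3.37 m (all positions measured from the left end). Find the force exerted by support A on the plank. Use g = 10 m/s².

Sum moments about support B (its reaction then has zero moment arm).
Beam weight: 13 × 10 = 130 N down at 1.795 m → arm 1.055 m, τ = 130 × 1.055 = 137.2 N·m counterclockwise.
Lamp: 3.42 × 10 = 34.2 N down at 2.46 m → arm 0.39 m, τ = 34.2 × 0.39 = 13.34 N·m counterclockwise.
Bag of cement: 33.4 × 10 = 334 N down at 0.888 m → arm 1.962 m, τ = 334 × 1.962 = 655.3 N·m counterclockwise.
Sign: 21.4 × 10 = 214 N down at 1.29 m → arm 1.56 m, τ = 214 × 1.56 = 333.8 N·m counterclockwise.
Box: 33.1 × 10 = 331 N down at 3.37 m → arm 0.52 m, τ = 331 × 0.52 = 172.1 N·m clockwise.
Net load moment about support B = 967.5 N·m counterclockwise.
Reaction R at support A is upward at 0.687 m, arm 2.163 m → moment R × 2.163 clockwise.
Setting net torque to zero: R × 2.163 = 967.5 → R = 447 N.

R_A ≈ 447 N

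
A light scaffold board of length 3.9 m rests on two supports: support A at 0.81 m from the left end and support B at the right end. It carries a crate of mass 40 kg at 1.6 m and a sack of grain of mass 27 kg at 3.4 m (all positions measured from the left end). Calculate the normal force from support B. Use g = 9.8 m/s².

About support A:
Crate: 40 × 9.8 = 392 N down at 1.6 m → arm 0.79 m, τ = 392 × 0.79 = 309.7 N·m clockwise.
Sack of grain: 27 × 9.8 = 264.6 N down at 3.4 m → arm 2.59 m, τ = 264.6 × 2.59 = 685.3 N·m clockwise.
Net load moment about support A = 995 N·m clockwise.
Reaction R at support B is upward at 3.9 m, arm 3.09 m → moment R × 3.09 counterclockwise.
Balancing moments: R × 3.09 = 995, giving R = 322 N.

R_B ≈ 322 N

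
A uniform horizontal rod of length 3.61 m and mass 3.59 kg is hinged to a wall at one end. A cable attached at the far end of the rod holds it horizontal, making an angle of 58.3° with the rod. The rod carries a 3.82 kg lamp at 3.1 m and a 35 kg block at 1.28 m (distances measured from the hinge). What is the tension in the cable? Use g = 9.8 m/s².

T ≈ 201 N

About the hinge:
Beam weight: 3.59 × 9.8 = 35.18 N down at 1.805 m → arm 1.805 m, τ = 35.18 × 1.805 = 63.5 N·m clockwise.
Lamp: 3.82 × 9.8 = 37.44 N down at 3.1 m → arm 3.1 m, τ = 37.44 × 3.1 = 116.1 N·m clockwise.
Block: 35 × 9.8 = 343 N down at 1.28 m → arm 1.28 m, τ = 343 × 1.28 = 439 N·m clockwise.
Total clockwise load moment = 618.6 N·m.
The cable tension T acts at 3.61 m; only its component perpendicular to the rod, T sinθ, produces torque. sin 58.3° = 0.8508.
Balancing moments: T × 3.61 × 0.8508 = 618.6, giving T = 618.6 / 3.071 = 201 N.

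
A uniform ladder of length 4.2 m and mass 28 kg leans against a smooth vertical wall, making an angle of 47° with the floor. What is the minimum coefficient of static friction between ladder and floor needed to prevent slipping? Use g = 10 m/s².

μ_min ≈ 0.466

Take moments about the foot of the ladder.
Ladder weight 28×10 = 280 N acts at 2.1 m along the ladder; its horizontal arm is 2.1·cos47° = 1.432 m → τ = 401 N·m clockwise.
Wall normal N acts horizontally at the top; its moment arm is the height L sinθ = 4.2·sin47° = 3.072 m, counterclockwise.
Balancing moments: N × 3.072 = 401, giving N = 130.5 N.
ΣFx = 0 ⇒ f = N_wall = 130.5 N. ΣFy = 0 ⇒ N_floor = 280 N.
μ_min = f / N_floor = 130.5 / 280 = 0.466.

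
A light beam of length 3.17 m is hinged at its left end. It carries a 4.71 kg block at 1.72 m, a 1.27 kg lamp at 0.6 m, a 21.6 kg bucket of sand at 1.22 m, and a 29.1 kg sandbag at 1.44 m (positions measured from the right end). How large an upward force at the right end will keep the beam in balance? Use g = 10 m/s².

F ≈ 324 N

Taking torques about the left end:
Block: 4.71 × 10 = 47.1 N down at 1.72 m → arm 1.45 m, τ = 47.1 × 1.45 = 68.3 N·m clockwise.
Lamp: 1.27 × 10 = 12.7 N down at 0.6 m → arm 2.57 m, τ = 12.7 × 2.57 = 32.64 N·m clockwise.
Bucket of sand: 21.6 × 10 = 216 N down at 1.22 m → arm 1.95 m, τ = 216 × 1.95 = 421.2 N·m clockwise.
Sandbag: 29.1 × 10 = 291 N down at 1.44 m → arm 1.73 m, τ = 291 × 1.73 = 503.4 N·m clockwise.
Net moment of the loads = 1026 N·m clockwise.
The upward force F acts at the right end, arm 3.17 m, giving F × 3.17 counterclockwise.
Setting net torque to zero: F × 3.17 = 1026 → F = 1026 / 3.17 = 324 N.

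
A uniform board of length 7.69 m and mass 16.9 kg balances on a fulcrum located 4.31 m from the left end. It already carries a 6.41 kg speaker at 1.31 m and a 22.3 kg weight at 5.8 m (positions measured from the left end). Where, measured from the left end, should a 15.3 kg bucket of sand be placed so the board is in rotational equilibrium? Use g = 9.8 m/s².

Taking torques about the fulcrum (at 4.31 m from the left end):
Beam weight: 16.9 × 9.8 = 165.6 N down at 3.845 m → arm 0.465 m, τ = 165.6 × 0.465 = 77 N·m counterclockwise.
Speaker: 6.41 × 9.8 = 62.82 N down at 1.31 m → arm 3 m, τ = 62.82 × 3 = 188.5 N·m counterclockwise.
Weight: 22.3 × 9.8 = 218.5 N down at 5.8 m → arm 1.49 m, τ = 218.5 × 1.49 = 325.6 N·m clockwise.
Net moment of existing loads = 60.1 N·m clockwise.
The bucket of sand weighs 15.3 × 9.8 = 149.9 N and must supply an equal counterclockwise moment, so its lever arm about the fulcrum is 60.1 / 149.9 = 0.401 m.
That puts it at 4.31 − 0.401 = 3.91 m from the left end.

x ≈ 3.91 m from the left end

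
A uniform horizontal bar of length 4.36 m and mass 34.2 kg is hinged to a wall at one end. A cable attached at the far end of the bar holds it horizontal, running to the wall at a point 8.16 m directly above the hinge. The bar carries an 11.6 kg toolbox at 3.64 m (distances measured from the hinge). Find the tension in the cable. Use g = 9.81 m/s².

Take moments about the hinge.
Beam weight: 34.2 × 9.81 = 335.5 N down at 2.18 m → arm 2.18 m, τ = 335.5 × 2.18 = 731.4 N·m clockwise.
Toolbox: 11.6 × 9.81 = 113.8 N down at 3.64 m → arm 3.64 m, τ = 113.8 × 3.64 = 414.2 N·m clockwise.
Total clockwise load moment = 1146 N·m.
The cable tension T acts at 4.36 m; only its component perpendicular to the bar, T sinθ, produces torque. sinθ = h/√(h²+d²) = 8.16/√(8.16²+4.36²) = 0.882.
Balancing moments: T × 4.36 × 0.882 = 1146, giving T = 1146 / 3.846 = 298 N.

T ≈ 298 N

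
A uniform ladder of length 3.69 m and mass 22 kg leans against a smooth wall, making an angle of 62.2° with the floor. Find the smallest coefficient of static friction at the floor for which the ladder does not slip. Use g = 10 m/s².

About the foot of the ladder:
Ladder weight 22×10 = 220 N acts at 1.845 m along the ladder; its horizontal arm is 1.845·cos62.2° = 0.8605 m → τ = 189.3 N·m clockwise.
Wall normal N acts horizontally at the top; its moment arm is the height L sinθ = 3.69·sin62.2° = 3.264 m, counterclockwise.
Setting net torque to zero: N × 3.264 = 189.3 → N = 58 N.
ΣFx = 0 ⇒ f = N_wall = 58 N. ΣFy = 0 ⇒ N_floor = 220 N.
μ_min = f / N_floor = 58 / 220 = 0.264.

μ_min ≈ 0.264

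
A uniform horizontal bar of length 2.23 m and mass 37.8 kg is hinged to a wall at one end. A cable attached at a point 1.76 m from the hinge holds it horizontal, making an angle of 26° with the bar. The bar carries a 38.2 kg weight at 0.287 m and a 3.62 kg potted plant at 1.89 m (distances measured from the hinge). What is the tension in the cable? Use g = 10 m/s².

T ≈ 777 N

Sum moments about the hinge (the unknown hinge reaction has zero arm there).
Beam weight: 37.8 × 10 = 378 N down at 1.115 m → arm 1.115 m, τ = 378 × 1.115 = 421.5 N·m clockwise.
Weight: 38.2 × 10 = 382 N down at 0.287 m → arm 0.287 m, τ = 382 × 0.287 = 109.6 N·m clockwise.
Potted plant: 3.62 × 10 = 36.2 N down at 1.89 m → arm 1.89 m, τ = 36.2 × 1.89 = 68.42 N·m clockwise.
Total clockwise load moment = 599.5 N·m.
The cable tension T acts at 1.76 m; only its component perpendicular to the bar, T sinθ, produces torque. sin 26° = 0.4384.
Setting net torque to zero: T × 1.76 × 0.4384 = 599.5 → T = 599.5 / 0.7716 = 777 N.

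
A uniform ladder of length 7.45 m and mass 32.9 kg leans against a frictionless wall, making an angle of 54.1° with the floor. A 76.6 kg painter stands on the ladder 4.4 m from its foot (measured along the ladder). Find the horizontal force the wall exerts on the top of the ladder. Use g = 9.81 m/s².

N_wall ≈ 438 N

Choose the foot of the ladder as the axis so the floor normal and friction both act there and drop out.
Ladder weight 32.9×9.81 = 322.7 N acts at 3.725 m along the ladder; its horizontal arm is 3.725·cos54.1° = 2.184 m → τ = 704.8 N·m clockwise.
Painter: 76.6×9.81 = 751.4 N at 4.4 m → arm 2.58 m → τ = 1939 N·m clockwise.
Wall normal N acts horizontally at the top; its moment arm is the height L sinθ = 7.45·sin54.1° = 6.035 m, counterclockwise.
Στ = 0 ⇒ N × 6.035 = 2644 ⇒ N = 438 N.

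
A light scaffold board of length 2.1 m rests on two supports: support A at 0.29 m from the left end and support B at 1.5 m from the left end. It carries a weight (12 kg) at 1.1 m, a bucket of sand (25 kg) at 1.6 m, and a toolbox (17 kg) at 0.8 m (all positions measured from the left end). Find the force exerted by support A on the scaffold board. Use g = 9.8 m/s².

Take moments about support B.
Weight: 12 × 9.8 = 117.6 N down at 1.1 m → arm 0.4 m, τ = 117.6 × 0.4 = 47.04 N·m counterclockwise.
Bucket of sand: 25 × 9.8 = 245 N down at 1.6 m → arm 0.1 m, τ = 245 × 0.1 = 24.5 N·m clockwise.
Toolbox: 17 × 9.8 = 166.6 N down at 0.8 m → arm 0.7 m, τ = 166.6 × 0.7 = 116.6 N·m counterclockwise.
Net load moment about support B = 139.1 N·m counterclockwise.
Reaction R at support A is upward at 0.29 m, arm 1.21 m → moment R × 1.21 clockwise.
Balancing moments: R × 1.21 = 139.1, giving R = 115 N.

R_A ≈ 115 N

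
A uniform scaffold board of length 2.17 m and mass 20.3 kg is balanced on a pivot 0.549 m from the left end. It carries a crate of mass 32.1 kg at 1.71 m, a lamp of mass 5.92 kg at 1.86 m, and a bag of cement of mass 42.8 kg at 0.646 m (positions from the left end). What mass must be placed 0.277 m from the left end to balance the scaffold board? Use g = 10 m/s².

m ≈ 221 kg

Sum moments about the pivot (at 0.549 m from the left end) (the support reaction has zero arm there).
Beam weight: 20.3 × 10 = 203 N down at 1.085 m → arm 0.536 m, τ = 203 × 0.536 = 108.8 N·m clockwise.
Crate: 32.1 × 10 = 321 N down at 1.71 m → arm 1.161 m, τ = 321 × 1.161 = 372.7 N·m clockwise.
Lamp: 5.92 × 10 = 59.2 N down at 1.86 m → arm 1.311 m, τ = 59.2 × 1.311 = 77.61 N·m clockwise.
Bag of cement: 42.8 × 10 = 428 N down at 0.646 m → arm 0.097 m, τ = 428 × 0.097 = 41.52 N·m clockwise.
Net moment of known loads = 600.6 N·m clockwise.
An unknown mass m at 0.277 m has arm 0.272 m; its moment is m·g·0.272 counterclockwise.
For rotational equilibrium, m × 10 × 0.272 = 600.6, so m = 600.6 / (10 × 0.272) = 221 kg.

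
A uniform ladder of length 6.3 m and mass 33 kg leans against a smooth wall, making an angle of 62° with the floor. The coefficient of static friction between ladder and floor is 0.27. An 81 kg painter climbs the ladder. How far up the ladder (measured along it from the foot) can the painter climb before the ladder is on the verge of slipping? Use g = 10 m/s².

d ≈ 3.22 m

Sum moments about the foot of the ladder (the floor normal and friction both act there and drop out).
Ladder weight 33×10 = 330 N acts at 3.15 m along the ladder; its horizontal arm is 3.15·cos62° = 1.479 m → τ = 488.1 N·m clockwise.
Painter weight 81×10 = 810 N at distance d → arm d·cos62° → τ = 810·d·0.4695 clockwise.
Wall normal N at the top has arm L sinθ = 5.563 m counterclockwise, so Στ = 0 gives N·5.563 = 488.1 + 380.3·d.
ΣFy = 0 ⇒ N_floor = 1140 N, so the maximum friction is μ_s·N_floor = 0.27×1140 = 307.8 N. ΣFx = 0 ⇒ N_wall = f, so at the slipping point N = 307.8 N.
Substituting: 307.8×5.563 = 488.1 + 380.3·d ⇒ d = (1712 − 488.1) / 380.3 = 3.22 m.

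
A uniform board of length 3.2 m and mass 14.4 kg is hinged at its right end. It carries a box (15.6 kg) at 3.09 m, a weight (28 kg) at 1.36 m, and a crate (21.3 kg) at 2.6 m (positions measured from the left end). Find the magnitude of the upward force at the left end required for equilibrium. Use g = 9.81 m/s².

F ≈ 273 N

Choose the right end as the axis so the unknown pivot reaction has zero arm there.
Beam weight: 14.4 × 9.81 = 141.3 N down at 1.6 m → arm 1.6 m, τ = 141.3 × 1.6 = 226.1 N·m counterclockwise.
Box: 15.6 × 9.81 = 153 N down at 3.09 m → arm 0.11 m, τ = 153 × 0.11 = 16.83 N·m counterclockwise.
Weight: 28 × 9.81 = 274.7 N down at 1.36 m → arm 1.84 m, τ = 274.7 × 1.84 = 505.4 N·m counterclockwise.
Crate: 21.3 × 9.81 = 209 N down at 2.6 m → arm 0.6 m, τ = 209 × 0.6 = 125.4 N·m counterclockwise.
Net moment of the loads = 873.7 N·m counterclockwise.
The upward force F acts at the left end, arm 3.2 m, giving F × 3.2 clockwise.
Setting net torque to zero: F × 3.2 = 873.7 → F = 873.7 / 3.2 = 273 N.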